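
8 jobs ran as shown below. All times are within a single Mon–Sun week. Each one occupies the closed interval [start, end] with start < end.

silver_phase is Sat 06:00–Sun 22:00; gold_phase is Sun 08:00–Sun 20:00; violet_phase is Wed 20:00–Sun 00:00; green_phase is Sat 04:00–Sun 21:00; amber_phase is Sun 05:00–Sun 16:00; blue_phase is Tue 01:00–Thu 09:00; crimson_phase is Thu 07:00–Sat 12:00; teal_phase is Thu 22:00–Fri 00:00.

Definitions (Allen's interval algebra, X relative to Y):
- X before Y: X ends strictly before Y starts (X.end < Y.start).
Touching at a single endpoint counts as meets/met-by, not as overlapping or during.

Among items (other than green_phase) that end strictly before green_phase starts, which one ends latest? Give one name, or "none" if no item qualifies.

teal_phase

Target green_phase = [Sat 04:00, Sun 21:00].
amber_phase [Sun 05:00, Sun 16:00] → during → excluded.
blue_phase [Tue 01:00, Thu 09:00] → before → candidate.
crimson_phase [Thu 07:00, Sat 12:00] → overlaps → excluded.
gold_phase [Sun 08:00, Sun 20:00] → during → excluded.
silver_phase [Sat 06:00, Sun 22:00] → overlapped-by → excluded.
teal_phase [Thu 22:00, Fri 00:00] → before → candidate.
violet_phase [Wed 20:00, Sun 00:00] → overlaps → excluded.
Among candidates, latest end is Fri 00:00 → teal_phase.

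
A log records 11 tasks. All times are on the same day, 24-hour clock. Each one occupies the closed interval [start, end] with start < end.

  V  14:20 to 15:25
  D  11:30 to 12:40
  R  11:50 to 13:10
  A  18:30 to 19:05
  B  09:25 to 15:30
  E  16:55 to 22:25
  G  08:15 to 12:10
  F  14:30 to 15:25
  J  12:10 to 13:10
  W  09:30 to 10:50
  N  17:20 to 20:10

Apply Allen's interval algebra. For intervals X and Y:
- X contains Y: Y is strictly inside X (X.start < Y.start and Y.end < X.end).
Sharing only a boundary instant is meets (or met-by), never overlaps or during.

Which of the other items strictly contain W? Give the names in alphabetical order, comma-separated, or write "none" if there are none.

B, G

Target W = [09:30, 10:50].
A [18:30, 19:05] → after → no.
B [09:25, 15:30] → contains → yes.
D [11:30, 12:40] → after → no.
E [16:55, 22:25] → after → no.
F [14:30, 15:25] → after → no.
G [08:15, 12:10] → contains → yes.
J [12:10, 13:10] → after → no.
N [17:20, 20:10] → after → no.
R [11:50, 13:10] → after → no.
V [14:20, 15:25] → after → no.
Result: B, G.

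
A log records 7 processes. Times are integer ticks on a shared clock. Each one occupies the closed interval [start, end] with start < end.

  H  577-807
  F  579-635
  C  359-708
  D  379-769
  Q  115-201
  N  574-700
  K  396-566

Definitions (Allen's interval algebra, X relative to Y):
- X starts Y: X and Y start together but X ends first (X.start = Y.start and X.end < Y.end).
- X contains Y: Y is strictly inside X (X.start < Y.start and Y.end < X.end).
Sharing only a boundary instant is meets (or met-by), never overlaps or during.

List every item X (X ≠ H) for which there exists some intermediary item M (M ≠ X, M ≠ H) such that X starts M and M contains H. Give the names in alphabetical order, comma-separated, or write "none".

Target H = [577, 807].
Intermediaries M with M contains H: none.
Union: none.

none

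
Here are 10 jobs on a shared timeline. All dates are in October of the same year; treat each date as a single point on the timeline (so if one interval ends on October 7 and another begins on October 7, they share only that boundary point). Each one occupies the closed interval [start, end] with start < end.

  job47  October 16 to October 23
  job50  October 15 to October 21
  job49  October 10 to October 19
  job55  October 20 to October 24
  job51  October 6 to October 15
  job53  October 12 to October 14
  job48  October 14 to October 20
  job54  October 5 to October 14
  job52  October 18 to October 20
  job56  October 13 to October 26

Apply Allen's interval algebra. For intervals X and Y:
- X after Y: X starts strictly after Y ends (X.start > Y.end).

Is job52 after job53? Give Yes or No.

job52 = [October 18, October 20], job53 = [October 12, October 14].
Actual relation of job52 to job53: after.
Asked whether 'after' holds → Yes.

Yes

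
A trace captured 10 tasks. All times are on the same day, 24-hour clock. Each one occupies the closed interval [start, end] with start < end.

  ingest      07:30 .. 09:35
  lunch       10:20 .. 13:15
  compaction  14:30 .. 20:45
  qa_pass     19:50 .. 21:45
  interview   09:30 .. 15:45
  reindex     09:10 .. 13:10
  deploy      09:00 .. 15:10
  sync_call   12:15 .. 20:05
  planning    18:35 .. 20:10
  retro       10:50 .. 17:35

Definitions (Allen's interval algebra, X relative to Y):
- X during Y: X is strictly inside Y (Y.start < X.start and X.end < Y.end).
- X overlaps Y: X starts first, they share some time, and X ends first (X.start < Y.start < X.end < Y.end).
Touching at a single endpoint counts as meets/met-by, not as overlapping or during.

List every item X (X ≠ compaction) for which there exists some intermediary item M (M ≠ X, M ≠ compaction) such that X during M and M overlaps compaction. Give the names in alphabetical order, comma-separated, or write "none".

lunch, reindex

Target compaction = [14:30, 20:45].
Intermediaries M with M overlaps compaction: deploy, interview, retro, sync_call.
Via deploy — items with X during deploy: lunch, reindex.
Via interview — items with X during interview: lunch.
Via retro — items with X during retro: none.
Via sync_call — items with X during sync_call: none.
Union: lunch, reindex.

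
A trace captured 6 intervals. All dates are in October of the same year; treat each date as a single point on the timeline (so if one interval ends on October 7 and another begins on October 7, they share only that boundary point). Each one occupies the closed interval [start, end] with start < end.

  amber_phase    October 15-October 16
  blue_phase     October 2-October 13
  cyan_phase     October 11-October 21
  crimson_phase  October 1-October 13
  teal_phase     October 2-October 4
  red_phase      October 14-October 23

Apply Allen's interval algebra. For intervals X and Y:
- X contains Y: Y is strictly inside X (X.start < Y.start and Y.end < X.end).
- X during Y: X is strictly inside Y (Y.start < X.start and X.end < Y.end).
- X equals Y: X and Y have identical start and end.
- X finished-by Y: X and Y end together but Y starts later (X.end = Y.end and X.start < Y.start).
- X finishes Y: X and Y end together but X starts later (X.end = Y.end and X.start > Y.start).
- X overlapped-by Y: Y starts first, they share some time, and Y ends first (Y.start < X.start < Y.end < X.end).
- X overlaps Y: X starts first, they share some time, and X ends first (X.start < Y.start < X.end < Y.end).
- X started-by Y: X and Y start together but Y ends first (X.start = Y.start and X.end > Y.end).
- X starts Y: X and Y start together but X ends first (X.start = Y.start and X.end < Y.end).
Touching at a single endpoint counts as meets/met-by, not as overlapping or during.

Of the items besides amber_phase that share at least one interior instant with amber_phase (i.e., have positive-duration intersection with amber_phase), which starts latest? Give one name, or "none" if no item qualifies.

Target amber_phase = [October 15, October 16].
blue_phase [October 2, October 13] → before → excluded.
crimson_phase [October 1, October 13] → before → excluded.
cyan_phase [October 11, October 21] → contains → candidate.
red_phase [October 14, October 23] → contains → candidate.
teal_phase [October 2, October 4] → before → excluded.
Among candidates, latest start is October 14 → red_phase.

red_phase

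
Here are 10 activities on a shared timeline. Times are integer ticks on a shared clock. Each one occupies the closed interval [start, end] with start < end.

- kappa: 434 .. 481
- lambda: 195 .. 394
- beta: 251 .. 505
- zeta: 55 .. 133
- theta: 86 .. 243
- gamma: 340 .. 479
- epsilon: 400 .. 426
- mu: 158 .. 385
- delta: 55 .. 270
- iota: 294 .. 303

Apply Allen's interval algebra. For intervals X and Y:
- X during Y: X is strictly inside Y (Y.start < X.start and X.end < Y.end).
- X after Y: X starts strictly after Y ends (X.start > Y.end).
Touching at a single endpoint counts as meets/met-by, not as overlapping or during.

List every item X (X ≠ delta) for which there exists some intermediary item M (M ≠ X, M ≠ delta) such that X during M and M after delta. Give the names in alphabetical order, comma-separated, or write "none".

Target delta = [55, 270].
Intermediaries M with M after delta: epsilon, gamma, iota, kappa.
Via epsilon — items with X during epsilon: none.
Via gamma — items with X during gamma: epsilon.
Via iota — items with X during iota: none.
Via kappa — items with X during kappa: none.
Union: epsilon.

epsilon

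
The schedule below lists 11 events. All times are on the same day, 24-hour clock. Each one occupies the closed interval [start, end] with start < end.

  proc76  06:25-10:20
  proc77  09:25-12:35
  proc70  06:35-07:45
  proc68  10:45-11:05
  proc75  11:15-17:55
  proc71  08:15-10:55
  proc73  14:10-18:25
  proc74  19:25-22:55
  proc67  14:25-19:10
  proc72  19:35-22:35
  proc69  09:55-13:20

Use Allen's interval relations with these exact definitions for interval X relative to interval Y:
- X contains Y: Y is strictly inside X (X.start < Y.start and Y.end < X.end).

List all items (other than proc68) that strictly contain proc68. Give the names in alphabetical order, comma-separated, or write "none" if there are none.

Target proc68 = [10:45, 11:05].
proc67 [14:25, 19:10] → after → no.
proc69 [09:55, 13:20] → contains → yes.
proc70 [06:35, 07:45] → before → no.
proc71 [08:15, 10:55] → overlaps → no.
proc72 [19:35, 22:35] → after → no.
proc73 [14:10, 18:25] → after → no.
proc74 [19:25, 22:55] → after → no.
proc75 [11:15, 17:55] → after → no.
proc76 [06:25, 10:20] → before → no.
proc77 [09:25, 12:35] → contains → yes.
Result: proc69, proc77.

proc69, proc77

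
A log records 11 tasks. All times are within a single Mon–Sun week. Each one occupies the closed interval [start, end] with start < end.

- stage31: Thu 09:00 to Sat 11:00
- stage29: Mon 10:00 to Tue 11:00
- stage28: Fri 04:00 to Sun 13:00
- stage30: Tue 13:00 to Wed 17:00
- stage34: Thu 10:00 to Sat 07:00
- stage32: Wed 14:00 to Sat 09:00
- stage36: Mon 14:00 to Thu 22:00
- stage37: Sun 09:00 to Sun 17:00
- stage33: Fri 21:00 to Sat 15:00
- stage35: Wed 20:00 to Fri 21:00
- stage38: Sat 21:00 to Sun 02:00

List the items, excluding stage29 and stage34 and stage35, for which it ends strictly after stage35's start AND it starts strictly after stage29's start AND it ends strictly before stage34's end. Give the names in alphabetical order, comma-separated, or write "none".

Conditions: its end is strictly after stage35's start (X.end > Wed 20:00) AND its start is strictly after stage29's start (X.start > Mon 10:00) AND its end is strictly before stage34's end (X.end < Sat 07:00).
stage28: end Sun 13:00 > Wed 20:00? ✓; start Fri 04:00 > Mon 10:00? ✓; end Sun 13:00 < Sat 07:00? ✗ → no.
stage30: end Wed 17:00 > Wed 20:00? ✗; start Tue 13:00 > Mon 10:00? ✓; end Wed 17:00 < Sat 07:00? ✓ → no.
stage31: end Sat 11:00 > Wed 20:00? ✓; start Thu 09:00 > Mon 10:00? ✓; end Sat 11:00 < Sat 07:00? ✗ → no.
stage32: end Sat 09:00 > Wed 20:00? ✓; start Wed 14:00 > Mon 10:00? ✓; end Sat 09:00 < Sat 07:00? ✗ → no.
stage33: end Sat 15:00 > Wed 20:00? ✓; start Fri 21:00 > Mon 10:00? ✓; end Sat 15:00 < Sat 07:00? ✗ → no.
stage36: end Thu 22:00 > Wed 20:00? ✓; start Mon 14:00 > Mon 10:00? ✓; end Thu 22:00 < Sat 07:00? ✓ → yes.
stage37: end Sun 17:00 > Wed 20:00? ✓; start Sun 09:00 > Mon 10:00? ✓; end Sun 17:00 < Sat 07:00? ✗ → no.
stage38: end Sun 02:00 > Wed 20:00? ✓; start Sat 21:00 > Mon 10:00? ✓; end Sun 02:00 < Sat 07:00? ✗ → no.
Result: stage36.

stage36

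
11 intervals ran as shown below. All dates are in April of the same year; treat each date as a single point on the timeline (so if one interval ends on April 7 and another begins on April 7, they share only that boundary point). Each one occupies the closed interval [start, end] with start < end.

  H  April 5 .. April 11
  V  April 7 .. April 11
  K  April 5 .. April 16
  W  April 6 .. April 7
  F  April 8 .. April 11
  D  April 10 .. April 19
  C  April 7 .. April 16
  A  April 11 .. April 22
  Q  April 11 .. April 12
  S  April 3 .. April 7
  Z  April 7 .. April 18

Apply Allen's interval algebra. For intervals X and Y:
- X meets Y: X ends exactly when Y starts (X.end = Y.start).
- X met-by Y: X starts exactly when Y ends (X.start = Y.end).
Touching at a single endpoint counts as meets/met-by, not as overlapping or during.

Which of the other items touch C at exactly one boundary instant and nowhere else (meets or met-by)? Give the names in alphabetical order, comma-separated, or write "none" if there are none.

Target C = [April 7, April 16].
A [April 11, April 22] → overlapped-by → no.
D [April 10, April 19] → overlapped-by → no.
F [April 8, April 11] → during → no.
H [April 5, April 11] → overlaps → no.
K [April 5, April 16] → finished-by → no.
Q [April 11, April 12] → during → no.
S [April 3, April 7] → meets → yes.
V [April 7, April 11] → starts → no.
W [April 6, April 7] → meets → yes.
Z [April 7, April 18] → started-by → no.
Result: S, W.

S, W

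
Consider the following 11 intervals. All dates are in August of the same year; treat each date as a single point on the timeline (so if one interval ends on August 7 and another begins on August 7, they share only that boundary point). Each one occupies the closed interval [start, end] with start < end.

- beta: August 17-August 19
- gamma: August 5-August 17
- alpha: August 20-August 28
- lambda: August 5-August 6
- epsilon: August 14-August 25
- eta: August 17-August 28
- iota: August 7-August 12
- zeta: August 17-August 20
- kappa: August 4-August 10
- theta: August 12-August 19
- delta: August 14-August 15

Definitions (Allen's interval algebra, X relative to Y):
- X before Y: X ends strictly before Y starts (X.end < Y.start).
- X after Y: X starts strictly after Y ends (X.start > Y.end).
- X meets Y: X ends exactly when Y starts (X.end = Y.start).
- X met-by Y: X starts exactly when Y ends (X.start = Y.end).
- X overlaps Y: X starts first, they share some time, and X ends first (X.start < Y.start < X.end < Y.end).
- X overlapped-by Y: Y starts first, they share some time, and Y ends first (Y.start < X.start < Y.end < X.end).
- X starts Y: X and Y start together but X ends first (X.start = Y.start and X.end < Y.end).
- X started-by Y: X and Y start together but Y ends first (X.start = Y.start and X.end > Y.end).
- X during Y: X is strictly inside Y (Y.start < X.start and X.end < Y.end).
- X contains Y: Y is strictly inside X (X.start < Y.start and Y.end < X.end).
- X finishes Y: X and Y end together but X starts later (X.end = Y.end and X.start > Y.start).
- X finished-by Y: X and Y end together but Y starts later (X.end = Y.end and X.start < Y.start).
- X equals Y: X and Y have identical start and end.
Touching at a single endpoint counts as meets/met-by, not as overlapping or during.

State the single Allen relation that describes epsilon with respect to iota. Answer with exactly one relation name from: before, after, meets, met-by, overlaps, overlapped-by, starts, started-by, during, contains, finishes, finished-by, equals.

epsilon = [August 14, August 25]; iota = [August 7, August 12].
Compare endpoints: epsilon.start > iota.start, epsilon.start > iota.end, epsilon.end > iota.start, epsilon.end > iota.end.
That pattern is 'after'.

after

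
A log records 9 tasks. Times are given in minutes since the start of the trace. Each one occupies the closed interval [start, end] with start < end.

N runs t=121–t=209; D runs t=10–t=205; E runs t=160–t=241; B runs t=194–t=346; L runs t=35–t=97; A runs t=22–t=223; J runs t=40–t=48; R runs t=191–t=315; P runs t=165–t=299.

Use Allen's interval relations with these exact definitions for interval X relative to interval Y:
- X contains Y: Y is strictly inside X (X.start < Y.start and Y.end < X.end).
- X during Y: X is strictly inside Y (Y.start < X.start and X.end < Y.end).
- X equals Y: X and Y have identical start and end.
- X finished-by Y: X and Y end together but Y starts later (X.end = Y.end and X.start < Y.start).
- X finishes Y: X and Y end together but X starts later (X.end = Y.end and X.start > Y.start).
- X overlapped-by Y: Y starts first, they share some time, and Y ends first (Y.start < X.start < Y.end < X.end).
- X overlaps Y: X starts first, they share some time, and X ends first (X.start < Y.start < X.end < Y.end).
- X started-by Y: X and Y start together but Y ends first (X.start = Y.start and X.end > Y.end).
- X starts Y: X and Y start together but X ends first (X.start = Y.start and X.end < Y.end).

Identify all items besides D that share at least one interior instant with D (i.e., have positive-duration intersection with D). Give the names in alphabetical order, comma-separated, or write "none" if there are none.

A, B, E, J, L, N, P, R

Target D = [t=10, t=205].
A [t=22, t=223] → overlapped-by → yes.
B [t=194, t=346] → overlapped-by → yes.
E [t=160, t=241] → overlapped-by → yes.
J [t=40, t=48] → during → yes.
L [t=35, t=97] → during → yes.
N [t=121, t=209] → overlapped-by → yes.
P [t=165, t=299] → overlapped-by → yes.
R [t=191, t=315] → overlapped-by → yes.
Result: A, B, E, J, L, N, P, R.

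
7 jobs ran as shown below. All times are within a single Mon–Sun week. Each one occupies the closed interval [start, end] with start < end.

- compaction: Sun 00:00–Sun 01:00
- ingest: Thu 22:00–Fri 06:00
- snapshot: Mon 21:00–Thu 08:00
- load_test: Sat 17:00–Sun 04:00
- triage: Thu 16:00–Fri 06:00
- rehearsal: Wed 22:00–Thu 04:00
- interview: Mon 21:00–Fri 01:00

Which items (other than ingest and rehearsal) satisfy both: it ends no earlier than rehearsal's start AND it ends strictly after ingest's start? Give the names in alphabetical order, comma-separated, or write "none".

compaction, interview, load_test, triage

Conditions: its end is no earlier than rehearsal's start (X.end >= Wed 22:00) AND its end is strictly after ingest's start (X.end > Thu 22:00).
compaction: end Sun 01:00 >= Wed 22:00? ✓; end Sun 01:00 > Thu 22:00? ✓ → yes.
interview: end Fri 01:00 >= Wed 22:00? ✓; end Fri 01:00 > Thu 22:00? ✓ → yes.
load_test: end Sun 04:00 >= Wed 22:00? ✓; end Sun 04:00 > Thu 22:00? ✓ → yes.
snapshot: end Thu 08:00 >= Wed 22:00? ✓; end Thu 08:00 > Thu 22:00? ✗ → no.
triage: end Fri 06:00 >= Wed 22:00? ✓; end Fri 06:00 > Thu 22:00? ✓ → yes.
Result: compaction, interview, load_test, triage.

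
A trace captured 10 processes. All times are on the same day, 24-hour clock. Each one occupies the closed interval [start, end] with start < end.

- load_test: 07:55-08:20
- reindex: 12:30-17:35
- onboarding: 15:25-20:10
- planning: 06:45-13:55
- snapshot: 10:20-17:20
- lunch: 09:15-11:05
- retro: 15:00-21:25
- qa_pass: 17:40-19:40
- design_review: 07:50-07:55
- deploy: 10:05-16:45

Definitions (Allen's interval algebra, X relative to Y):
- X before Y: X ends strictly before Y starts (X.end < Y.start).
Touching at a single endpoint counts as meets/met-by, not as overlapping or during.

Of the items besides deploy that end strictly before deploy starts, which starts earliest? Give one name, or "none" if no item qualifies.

design_review

Target deploy = [10:05, 16:45].
design_review [07:50, 07:55] → before → candidate.
load_test [07:55, 08:20] → before → candidate.
lunch [09:15, 11:05] → overlaps → excluded.
onboarding [15:25, 20:10] → overlapped-by → excluded.
planning [06:45, 13:55] → overlaps → excluded.
qa_pass [17:40, 19:40] → after → excluded.
reindex [12:30, 17:35] → overlapped-by → excluded.
retro [15:00, 21:25] → overlapped-by → excluded.
snapshot [10:20, 17:20] → overlapped-by → excluded.
Among candidates, earliest start is 07:50 → design_review.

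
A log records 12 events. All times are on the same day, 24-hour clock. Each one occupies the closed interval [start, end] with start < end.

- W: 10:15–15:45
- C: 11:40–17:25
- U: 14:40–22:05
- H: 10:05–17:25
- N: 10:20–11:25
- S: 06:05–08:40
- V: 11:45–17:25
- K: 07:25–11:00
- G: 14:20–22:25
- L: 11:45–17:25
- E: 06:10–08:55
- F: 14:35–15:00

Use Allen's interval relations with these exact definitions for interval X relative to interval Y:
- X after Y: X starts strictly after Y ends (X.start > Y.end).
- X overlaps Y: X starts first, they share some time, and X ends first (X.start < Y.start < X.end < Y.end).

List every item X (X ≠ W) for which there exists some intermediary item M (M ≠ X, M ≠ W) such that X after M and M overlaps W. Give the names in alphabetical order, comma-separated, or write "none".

Target W = [10:15, 15:45].
Intermediaries M with M overlaps W: K.
Via K — items with X after K: C, F, G, L, U, V.
Union: C, F, G, L, U, V.

C, F, G, L, U, V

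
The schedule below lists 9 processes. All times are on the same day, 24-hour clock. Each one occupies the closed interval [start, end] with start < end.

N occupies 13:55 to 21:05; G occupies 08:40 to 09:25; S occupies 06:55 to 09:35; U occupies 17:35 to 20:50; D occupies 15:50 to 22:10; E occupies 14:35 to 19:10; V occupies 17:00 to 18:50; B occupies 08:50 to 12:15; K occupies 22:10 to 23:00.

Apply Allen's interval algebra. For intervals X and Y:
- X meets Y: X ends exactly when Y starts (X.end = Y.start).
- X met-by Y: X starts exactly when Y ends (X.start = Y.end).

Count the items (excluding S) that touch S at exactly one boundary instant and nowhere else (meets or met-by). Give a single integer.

Target S = [06:55, 09:35].
B [08:50, 12:15] → overlapped-by → no.
D [15:50, 22:10] → after → no.
E [14:35, 19:10] → after → no.
G [08:40, 09:25] → during → no.
K [22:10, 23:00] → after → no.
N [13:55, 21:05] → after → no.
U [17:35, 20:50] → after → no.
V [17:00, 18:50] → after → no.
Total: 0.

0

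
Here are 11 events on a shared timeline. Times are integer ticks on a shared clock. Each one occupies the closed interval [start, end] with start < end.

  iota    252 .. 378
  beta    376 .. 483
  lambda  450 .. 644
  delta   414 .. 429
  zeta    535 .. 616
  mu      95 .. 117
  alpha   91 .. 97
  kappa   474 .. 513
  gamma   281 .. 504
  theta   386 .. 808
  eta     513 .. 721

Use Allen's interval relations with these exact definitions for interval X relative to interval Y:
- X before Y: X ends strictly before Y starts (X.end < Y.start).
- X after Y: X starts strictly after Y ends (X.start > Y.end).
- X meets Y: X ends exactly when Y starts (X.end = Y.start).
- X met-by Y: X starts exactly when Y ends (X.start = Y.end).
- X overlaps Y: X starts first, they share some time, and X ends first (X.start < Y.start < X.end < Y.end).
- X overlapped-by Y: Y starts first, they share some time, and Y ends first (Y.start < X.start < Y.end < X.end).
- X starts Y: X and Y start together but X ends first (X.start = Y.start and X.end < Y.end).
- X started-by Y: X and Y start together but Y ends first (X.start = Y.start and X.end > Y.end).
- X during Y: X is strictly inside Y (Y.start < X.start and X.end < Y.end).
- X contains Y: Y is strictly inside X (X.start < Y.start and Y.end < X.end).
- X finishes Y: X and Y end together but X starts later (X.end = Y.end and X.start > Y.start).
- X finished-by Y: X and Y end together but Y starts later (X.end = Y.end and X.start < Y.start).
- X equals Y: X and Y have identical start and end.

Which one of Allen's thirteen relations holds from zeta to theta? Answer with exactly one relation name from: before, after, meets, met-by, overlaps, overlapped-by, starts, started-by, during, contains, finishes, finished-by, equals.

during

zeta = [535, 616]; theta = [386, 808].
Compare endpoints: zeta.start > theta.start, zeta.start < theta.end, zeta.end > theta.start, zeta.end < theta.end.
That pattern is 'during'.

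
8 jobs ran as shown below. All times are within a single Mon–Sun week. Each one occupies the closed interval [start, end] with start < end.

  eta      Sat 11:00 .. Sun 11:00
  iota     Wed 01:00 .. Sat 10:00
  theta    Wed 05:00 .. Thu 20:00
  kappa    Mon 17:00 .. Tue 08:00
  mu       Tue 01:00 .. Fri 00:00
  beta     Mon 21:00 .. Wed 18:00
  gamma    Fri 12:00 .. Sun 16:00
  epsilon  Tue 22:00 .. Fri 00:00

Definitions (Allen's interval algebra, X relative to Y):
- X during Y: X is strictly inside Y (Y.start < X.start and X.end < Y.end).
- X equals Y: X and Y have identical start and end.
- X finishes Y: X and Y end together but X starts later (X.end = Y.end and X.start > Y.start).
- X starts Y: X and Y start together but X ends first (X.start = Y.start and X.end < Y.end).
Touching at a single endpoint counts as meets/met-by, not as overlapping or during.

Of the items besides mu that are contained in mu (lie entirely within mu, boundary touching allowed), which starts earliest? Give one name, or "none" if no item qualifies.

Target mu = [Tue 01:00, Fri 00:00].
beta [Mon 21:00, Wed 18:00] → overlaps → excluded.
epsilon [Tue 22:00, Fri 00:00] → finishes → candidate.
eta [Sat 11:00, Sun 11:00] → after → excluded.
gamma [Fri 12:00, Sun 16:00] → after → excluded.
iota [Wed 01:00, Sat 10:00] → overlapped-by → excluded.
kappa [Mon 17:00, Tue 08:00] → overlaps → excluded.
theta [Wed 05:00, Thu 20:00] → during → candidate.
Among candidates, earliest start is Tue 22:00 → epsilon.

epsilon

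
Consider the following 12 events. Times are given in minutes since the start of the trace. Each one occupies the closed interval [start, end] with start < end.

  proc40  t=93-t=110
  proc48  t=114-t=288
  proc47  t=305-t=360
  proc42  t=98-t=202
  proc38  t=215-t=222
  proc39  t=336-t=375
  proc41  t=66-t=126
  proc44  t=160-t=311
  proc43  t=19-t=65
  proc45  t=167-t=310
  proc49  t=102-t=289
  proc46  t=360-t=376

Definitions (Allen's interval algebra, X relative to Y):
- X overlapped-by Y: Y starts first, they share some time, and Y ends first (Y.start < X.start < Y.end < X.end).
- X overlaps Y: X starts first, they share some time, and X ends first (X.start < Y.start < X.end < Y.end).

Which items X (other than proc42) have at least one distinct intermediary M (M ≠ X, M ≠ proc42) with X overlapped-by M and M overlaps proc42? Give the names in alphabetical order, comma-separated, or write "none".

Target proc42 = [t=98, t=202].
Intermediaries M with M overlaps proc42: proc40, proc41.
Via proc40 — items with X overlapped-by proc40: proc49.
Via proc41 — items with X overlapped-by proc41: proc48, proc49.
Union: proc48, proc49.

proc48, proc49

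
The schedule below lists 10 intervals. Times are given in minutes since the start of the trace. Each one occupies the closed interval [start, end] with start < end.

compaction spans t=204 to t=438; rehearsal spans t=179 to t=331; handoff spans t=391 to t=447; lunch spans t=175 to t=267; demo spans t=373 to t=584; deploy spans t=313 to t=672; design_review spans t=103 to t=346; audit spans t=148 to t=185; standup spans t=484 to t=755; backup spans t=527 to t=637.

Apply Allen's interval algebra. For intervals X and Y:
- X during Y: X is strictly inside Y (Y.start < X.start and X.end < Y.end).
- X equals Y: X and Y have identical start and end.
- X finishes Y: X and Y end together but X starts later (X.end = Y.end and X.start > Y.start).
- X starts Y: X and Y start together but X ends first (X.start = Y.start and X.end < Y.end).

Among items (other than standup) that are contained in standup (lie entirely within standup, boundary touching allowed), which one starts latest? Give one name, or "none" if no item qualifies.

backup

Target standup = [t=484, t=755].
audit [t=148, t=185] → before → excluded.
backup [t=527, t=637] → during → candidate.
compaction [t=204, t=438] → before → excluded.
demo [t=373, t=584] → overlaps → excluded.
deploy [t=313, t=672] → overlaps → excluded.
design_review [t=103, t=346] → before → excluded.
handoff [t=391, t=447] → before → excluded.
lunch [t=175, t=267] → before → excluded.
rehearsal [t=179, t=331] → before → excluded.
Among candidates, latest start is t=527 → backup.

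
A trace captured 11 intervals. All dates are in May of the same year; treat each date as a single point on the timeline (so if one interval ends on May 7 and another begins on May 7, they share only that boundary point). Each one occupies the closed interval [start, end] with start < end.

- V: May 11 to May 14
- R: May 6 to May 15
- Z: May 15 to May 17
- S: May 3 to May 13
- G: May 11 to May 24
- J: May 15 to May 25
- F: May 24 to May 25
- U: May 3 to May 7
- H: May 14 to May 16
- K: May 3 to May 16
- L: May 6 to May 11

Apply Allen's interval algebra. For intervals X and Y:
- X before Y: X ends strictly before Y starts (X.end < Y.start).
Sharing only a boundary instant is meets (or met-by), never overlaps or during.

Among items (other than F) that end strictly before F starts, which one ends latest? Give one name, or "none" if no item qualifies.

Target F = [May 24, May 25].
G [May 11, May 24] → meets → excluded.
H [May 14, May 16] → before → candidate.
J [May 15, May 25] → finished-by → excluded.
K [May 3, May 16] → before → candidate.
L [May 6, May 11] → before → candidate.
R [May 6, May 15] → before → candidate.
S [May 3, May 13] → before → candidate.
U [May 3, May 7] → before → candidate.
V [May 11, May 14] → before → candidate.
Z [May 15, May 17] → before → candidate.
Among candidates, latest end is May 17 → Z.

Z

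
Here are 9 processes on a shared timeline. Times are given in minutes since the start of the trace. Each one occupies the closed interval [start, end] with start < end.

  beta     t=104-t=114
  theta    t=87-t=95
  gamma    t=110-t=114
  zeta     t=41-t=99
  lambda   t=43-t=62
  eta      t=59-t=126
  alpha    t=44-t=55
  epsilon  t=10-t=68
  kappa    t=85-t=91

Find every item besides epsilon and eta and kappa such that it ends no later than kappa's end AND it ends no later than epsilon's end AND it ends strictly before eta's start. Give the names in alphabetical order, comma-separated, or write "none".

Conditions: its end is no later than kappa's end (X.end <= t=91) AND its end is no later than epsilon's end (X.end <= t=68) AND its end is strictly before eta's start (X.end < t=59).
alpha: end t=55 <= t=91? ✓; end t=55 <= t=68? ✓; end t=55 < t=59? ✓ → yes.
beta: end t=114 <= t=91? ✗; end t=114 <= t=68? ✗; end t=114 < t=59? ✗ → no.
gamma: end t=114 <= t=91? ✗; end t=114 <= t=68? ✗; end t=114 < t=59? ✗ → no.
lambda: end t=62 <= t=91? ✓; end t=62 <= t=68? ✓; end t=62 < t=59? ✗ → no.
theta: end t=95 <= t=91? ✗; end t=95 <= t=68? ✗; end t=95 < t=59? ✗ → no.
zeta: end t=99 <= t=91? ✗; end t=99 <= t=68? ✗; end t=99 < t=59? ✗ → no.
Result: alpha.

alpha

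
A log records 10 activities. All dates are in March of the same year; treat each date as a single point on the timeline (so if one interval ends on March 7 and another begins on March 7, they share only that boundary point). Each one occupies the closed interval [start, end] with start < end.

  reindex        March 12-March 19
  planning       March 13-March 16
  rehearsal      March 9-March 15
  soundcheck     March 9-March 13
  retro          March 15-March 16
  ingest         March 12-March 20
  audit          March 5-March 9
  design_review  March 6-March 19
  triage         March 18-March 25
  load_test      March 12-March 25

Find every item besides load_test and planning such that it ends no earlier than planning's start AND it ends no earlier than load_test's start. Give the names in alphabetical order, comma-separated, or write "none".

Conditions: its end is no earlier than planning's start (X.end >= March 13) AND its end is no earlier than load_test's start (X.end >= March 12).
audit: end March 9 >= March 13? ✗; end March 9 >= March 12? ✗ → no.
design_review: end March 19 >= March 13? ✓; end March 19 >= March 12? ✓ → yes.
ingest: end March 20 >= March 13? ✓; end March 20 >= March 12? ✓ → yes.
rehearsal: end March 15 >= March 13? ✓; end March 15 >= March 12? ✓ → yes.
reindex: end March 19 >= March 13? ✓; end March 19 >= March 12? ✓ → yes.
retro: end March 16 >= March 13? ✓; end March 16 >= March 12? ✓ → yes.
soundcheck: end March 13 >= March 13? ✓; end March 13 >= March 12? ✓ → yes.
triage: end March 25 >= March 13? ✓; end March 25 >= March 12? ✓ → yes.
Result: design_review, ingest, rehearsal, reindex, retro, soundcheck, triage.

design_review, ingest, rehearsal, reindex, retro, soundcheck, triage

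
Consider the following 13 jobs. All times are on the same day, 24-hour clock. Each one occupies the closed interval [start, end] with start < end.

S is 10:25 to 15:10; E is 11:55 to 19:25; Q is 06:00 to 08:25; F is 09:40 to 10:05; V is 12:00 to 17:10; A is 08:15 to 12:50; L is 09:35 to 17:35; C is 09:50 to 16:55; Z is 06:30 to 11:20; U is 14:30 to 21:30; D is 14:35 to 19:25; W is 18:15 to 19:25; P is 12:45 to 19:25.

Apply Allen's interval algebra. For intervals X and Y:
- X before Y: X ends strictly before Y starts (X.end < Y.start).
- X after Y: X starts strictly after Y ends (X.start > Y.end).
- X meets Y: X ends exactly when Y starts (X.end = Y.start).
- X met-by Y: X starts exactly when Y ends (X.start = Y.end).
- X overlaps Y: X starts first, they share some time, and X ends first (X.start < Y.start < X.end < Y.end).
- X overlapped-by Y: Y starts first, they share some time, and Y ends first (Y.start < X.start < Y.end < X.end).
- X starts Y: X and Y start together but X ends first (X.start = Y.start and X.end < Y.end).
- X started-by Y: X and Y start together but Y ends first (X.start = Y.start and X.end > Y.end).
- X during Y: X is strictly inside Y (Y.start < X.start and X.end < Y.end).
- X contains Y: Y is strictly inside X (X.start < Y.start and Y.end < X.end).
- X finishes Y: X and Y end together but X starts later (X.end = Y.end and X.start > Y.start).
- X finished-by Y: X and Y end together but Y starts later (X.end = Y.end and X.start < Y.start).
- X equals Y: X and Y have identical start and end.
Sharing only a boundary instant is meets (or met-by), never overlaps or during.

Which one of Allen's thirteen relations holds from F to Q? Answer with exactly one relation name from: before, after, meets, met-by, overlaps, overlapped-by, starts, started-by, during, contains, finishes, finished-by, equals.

after

F = [09:40, 10:05]; Q = [06:00, 08:25].
Compare endpoints: F.start > Q.start, F.start > Q.end, F.end > Q.start, F.end > Q.end.
That pattern is 'after'.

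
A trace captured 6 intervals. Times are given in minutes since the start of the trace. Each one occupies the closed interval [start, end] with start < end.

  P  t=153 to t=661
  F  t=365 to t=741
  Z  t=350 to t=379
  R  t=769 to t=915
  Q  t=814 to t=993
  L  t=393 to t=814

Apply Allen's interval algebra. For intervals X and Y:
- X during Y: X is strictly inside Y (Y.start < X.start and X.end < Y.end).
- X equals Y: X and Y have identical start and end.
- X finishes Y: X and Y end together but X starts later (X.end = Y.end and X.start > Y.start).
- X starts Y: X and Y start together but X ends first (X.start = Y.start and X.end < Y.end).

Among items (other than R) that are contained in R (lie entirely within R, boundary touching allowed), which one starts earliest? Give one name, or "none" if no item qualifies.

none

Target R = [t=769, t=915].
F [t=365, t=741] → before → excluded.
L [t=393, t=814] → overlaps → excluded.
P [t=153, t=661] → before → excluded.
Q [t=814, t=993] → overlapped-by → excluded.
Z [t=350, t=379] → before → excluded.
No candidates → none.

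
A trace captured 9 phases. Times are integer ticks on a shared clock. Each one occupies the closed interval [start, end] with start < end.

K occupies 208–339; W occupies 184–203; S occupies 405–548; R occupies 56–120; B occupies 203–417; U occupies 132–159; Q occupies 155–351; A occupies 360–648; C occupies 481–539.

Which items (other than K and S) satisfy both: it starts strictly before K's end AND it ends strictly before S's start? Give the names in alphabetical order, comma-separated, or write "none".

Q, R, U, W

Conditions: its start is strictly before K's end (X.start < 339) AND its end is strictly before S's start (X.end < 405).
A: start 360 < 339? ✗; end 648 < 405? ✗ → no.
B: start 203 < 339? ✓; end 417 < 405? ✗ → no.
C: start 481 < 339? ✗; end 539 < 405? ✗ → no.
Q: start 155 < 339? ✓; end 351 < 405? ✓ → yes.
R: start 56 < 339? ✓; end 120 < 405? ✓ → yes.
U: start 132 < 339? ✓; end 159 < 405? ✓ → yes.
W: start 184 < 339? ✓; end 203 < 405? ✓ → yes.
Result: Q, R, U, W.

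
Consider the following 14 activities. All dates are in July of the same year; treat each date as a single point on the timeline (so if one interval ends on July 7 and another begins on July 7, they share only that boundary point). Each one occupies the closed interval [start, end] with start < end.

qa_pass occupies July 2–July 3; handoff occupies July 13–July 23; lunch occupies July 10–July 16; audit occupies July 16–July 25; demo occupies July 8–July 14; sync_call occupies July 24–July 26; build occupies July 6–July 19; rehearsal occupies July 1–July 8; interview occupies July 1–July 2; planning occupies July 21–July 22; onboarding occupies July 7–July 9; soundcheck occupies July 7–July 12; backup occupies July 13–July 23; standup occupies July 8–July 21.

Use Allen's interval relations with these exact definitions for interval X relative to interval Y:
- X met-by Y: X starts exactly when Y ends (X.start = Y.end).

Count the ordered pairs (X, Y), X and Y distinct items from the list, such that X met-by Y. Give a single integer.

5

Checking all 182 ordered pairs for relation 'met-by'; matching pairs in alphabetical order:
(audit, lunch): audit met-by lunch ✓
(demo, rehearsal): demo met-by rehearsal ✓
(planning, standup): planning met-by standup ✓
(qa_pass, interview): qa_pass met-by interview ✓
(standup, rehearsal): standup met-by rehearsal ✓
Count: 5.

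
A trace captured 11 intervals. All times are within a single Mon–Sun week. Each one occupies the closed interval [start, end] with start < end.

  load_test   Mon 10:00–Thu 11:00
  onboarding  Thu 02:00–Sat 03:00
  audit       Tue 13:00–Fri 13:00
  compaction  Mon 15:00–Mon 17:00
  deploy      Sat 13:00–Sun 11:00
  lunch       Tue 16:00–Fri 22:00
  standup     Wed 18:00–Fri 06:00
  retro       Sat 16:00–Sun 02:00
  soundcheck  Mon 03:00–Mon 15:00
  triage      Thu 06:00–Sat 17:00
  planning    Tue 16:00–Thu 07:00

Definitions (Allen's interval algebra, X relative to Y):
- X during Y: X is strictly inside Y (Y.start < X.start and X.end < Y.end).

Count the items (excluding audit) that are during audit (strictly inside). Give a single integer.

Target audit = [Tue 13:00, Fri 13:00].
compaction [Mon 15:00, Mon 17:00] → before → no.
deploy [Sat 13:00, Sun 11:00] → after → no.
load_test [Mon 10:00, Thu 11:00] → overlaps → no.
lunch [Tue 16:00, Fri 22:00] → overlapped-by → no.
onboarding [Thu 02:00, Sat 03:00] → overlapped-by → no.
planning [Tue 16:00, Thu 07:00] → during → counts.
retro [Sat 16:00, Sun 02:00] → after → no.
soundcheck [Mon 03:00, Mon 15:00] → before → no.
standup [Wed 18:00, Fri 06:00] → during → counts.
triage [Thu 06:00, Sat 17:00] → overlapped-by → no.
Total: 2.

2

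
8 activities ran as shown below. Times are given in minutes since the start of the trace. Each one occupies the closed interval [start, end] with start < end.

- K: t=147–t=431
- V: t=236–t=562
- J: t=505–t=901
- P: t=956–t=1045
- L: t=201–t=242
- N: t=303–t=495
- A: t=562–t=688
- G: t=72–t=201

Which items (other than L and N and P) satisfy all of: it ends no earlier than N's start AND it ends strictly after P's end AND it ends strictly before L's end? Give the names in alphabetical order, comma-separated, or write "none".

none

Conditions: its end is no earlier than N's start (X.end >= t=303) AND its end is strictly after P's end (X.end > t=1045) AND its end is strictly before L's end (X.end < t=242).
A: end t=688 >= t=303? ✓; end t=688 > t=1045? ✗; end t=688 < t=242? ✗ → no.
G: end t=201 >= t=303? ✗; end t=201 > t=1045? ✗; end t=201 < t=242? ✓ → no.
J: end t=901 >= t=303? ✓; end t=901 > t=1045? ✗; end t=901 < t=242? ✗ → no.
K: end t=431 >= t=303? ✓; end t=431 > t=1045? ✗; end t=431 < t=242? ✗ → no.
V: end t=562 >= t=303? ✓; end t=562 > t=1045? ✗; end t=562 < t=242? ✗ → no.
Result: none.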